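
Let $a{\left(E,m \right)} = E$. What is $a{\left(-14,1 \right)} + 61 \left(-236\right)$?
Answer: $-14410$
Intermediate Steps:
$a{\left(-14,1 \right)} + 61 \left(-236\right) = -14 + 61 \left(-236\right) = -14 - 14396 = -14410$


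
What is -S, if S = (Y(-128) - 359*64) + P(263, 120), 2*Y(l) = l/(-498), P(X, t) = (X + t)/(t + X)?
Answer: 5720743/249 ≈ 22975.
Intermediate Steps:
P(X, t) = 1 (P(X, t) = (X + t)/(X + t) = 1)
Y(l) = -l/996 (Y(l) = (l/(-498))/2 = (l*(-1/498))/2 = (-l/498)/2 = -l/996)
S = -5720743/249 (S = (-1/996*(-128) - 359*64) + 1 = (32/249 - 22976) + 1 = -5720992/249 + 1 = -5720743/249 ≈ -22975.)
-S = -1*(-5720743/249) = 5720743/249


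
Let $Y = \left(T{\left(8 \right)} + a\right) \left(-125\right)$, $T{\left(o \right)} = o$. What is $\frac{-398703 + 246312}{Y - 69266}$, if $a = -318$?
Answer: $\frac{50797}{10172} \approx 4.9938$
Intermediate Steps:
$Y = 38750$ ($Y = \left(8 - 318\right) \left(-125\right) = \left(-310\right) \left(-125\right) = 38750$)
$\frac{-398703 + 246312}{Y - 69266} = \frac{-398703 + 246312}{38750 - 69266} = - \frac{152391}{-30516} = \left(-152391\right) \left(- \frac{1}{30516}\right) = \frac{50797}{10172}$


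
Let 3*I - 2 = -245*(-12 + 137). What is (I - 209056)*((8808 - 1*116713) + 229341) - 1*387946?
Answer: -79880671714/3 ≈ -2.6627e+10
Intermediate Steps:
I = -30623/3 (I = ⅔ + (-245*(-12 + 137))/3 = ⅔ + (-245*125)/3 = ⅔ + (⅓)*(-30625) = ⅔ - 30625/3 = -30623/3 ≈ -10208.)
(I - 209056)*((8808 - 1*116713) + 229341) - 1*387946 = (-30623/3 - 209056)*((8808 - 1*116713) + 229341) - 1*387946 = -657791*((8808 - 116713) + 229341)/3 - 387946 = -657791*(-107905 + 229341)/3 - 387946 = -657791/3*121436 - 387946 = -79879507876/3 - 387946 = -79880671714/3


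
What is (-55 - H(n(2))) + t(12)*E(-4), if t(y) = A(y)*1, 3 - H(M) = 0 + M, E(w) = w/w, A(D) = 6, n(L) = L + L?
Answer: -48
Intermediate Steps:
n(L) = 2*L
E(w) = 1
H(M) = 3 - M (H(M) = 3 - (0 + M) = 3 - M)
t(y) = 6 (t(y) = 6*1 = 6)
(-55 - H(n(2))) + t(12)*E(-4) = (-55 - (3 - 2*2)) + 6*1 = (-55 - (3 - 1*4)) + 6 = (-55 - (3 - 4)) + 6 = (-55 - 1*(-1)) + 6 = (-55 + 1) + 6 = -54 + 6 = -48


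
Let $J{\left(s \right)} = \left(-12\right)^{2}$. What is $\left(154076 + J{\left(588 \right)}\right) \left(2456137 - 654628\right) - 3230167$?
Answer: $277825487813$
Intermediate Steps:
$J{\left(s \right)} = 144$
$\left(154076 + J{\left(588 \right)}\right) \left(2456137 - 654628\right) - 3230167 = \left(154076 + 144\right) \left(2456137 - 654628\right) - 3230167 = 154220 \cdot 1801509 - 3230167 = 277828717980 - 3230167 = 277825487813$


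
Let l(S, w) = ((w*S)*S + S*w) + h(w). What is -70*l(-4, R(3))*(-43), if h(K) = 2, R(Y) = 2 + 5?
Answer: 258860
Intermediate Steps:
R(Y) = 7
l(S, w) = 2 + S*w + w*S² (l(S, w) = ((w*S)*S + S*w) + 2 = ((S*w)*S + S*w) + 2 = (w*S² + S*w) + 2 = (S*w + w*S²) + 2 = 2 + S*w + w*S²)
-70*l(-4, R(3))*(-43) = -70*(2 - 4*7 + 7*(-4)²)*(-43) = -70*(2 - 28 + 7*16)*(-43) = -70*(2 - 28 + 112)*(-43) = -6020*(-43) = -70*(-3698) = 258860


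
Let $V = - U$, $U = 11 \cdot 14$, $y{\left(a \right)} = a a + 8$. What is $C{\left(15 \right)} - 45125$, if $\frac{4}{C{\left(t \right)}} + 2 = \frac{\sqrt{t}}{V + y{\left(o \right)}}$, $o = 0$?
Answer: $- \frac{3847031653}{85249} + \frac{584 \sqrt{15}}{85249} \approx -45127.0$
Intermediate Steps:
$y{\left(a \right)} = 8 + a^{2}$ ($y{\left(a \right)} = a^{2} + 8 = 8 + a^{2}$)
$U = 154$
$V = -154$ ($V = \left(-1\right) 154 = -154$)
$C{\left(t \right)} = \frac{4}{-2 - \frac{\sqrt{t}}{146}}$ ($C{\left(t \right)} = \frac{4}{-2 + \frac{\sqrt{t}}{-154 + \left(8 + 0^{2}\right)}} = \frac{4}{-2 + \frac{\sqrt{t}}{-154 + \left(8 + 0\right)}} = \frac{4}{-2 + \frac{\sqrt{t}}{-154 + 8}} = \frac{4}{-2 + \frac{\sqrt{t}}{-146}} = \frac{4}{-2 - \frac{\sqrt{t}}{146}}$)
$C{\left(15 \right)} - 45125 = - \frac{584}{292 + \sqrt{15}} - 45125 = -45125 - \frac{584}{292 + \sqrt{15}}$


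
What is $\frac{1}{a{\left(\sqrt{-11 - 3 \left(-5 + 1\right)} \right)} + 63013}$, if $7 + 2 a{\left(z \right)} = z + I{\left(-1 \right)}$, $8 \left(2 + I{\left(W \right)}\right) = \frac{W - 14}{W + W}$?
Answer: $\frac{32}{2016303} \approx 1.5871 \cdot 10^{-5}$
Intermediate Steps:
$I{\left(W \right)} = -2 + \frac{-14 + W}{16 W}$ ($I{\left(W \right)} = -2 + \frac{\left(W - 14\right) \frac{1}{W + W}}{8} = -2 + \frac{\left(-14 + W\right) \frac{1}{2 W}}{8} = -2 + \frac{\frac{1}{2} \frac{1}{W} \left(-14 + W\right)}{8} = -2 + \frac{-14 + W}{16 W}$)
$a{\left(z \right)} = - \frac{129}{32} + \frac{z}{2}$ ($a{\left(z \right)} = - \frac{7}{2} + \frac{z + \frac{-14 - -31}{16 \left(-1\right)}}{2} = - \frac{7}{2} + \frac{z + \frac{1}{16} \left(-1\right) \left(-14 + 31\right)}{2} = - \frac{7}{2} + \frac{z + \frac{1}{16} \left(-1\right) 17}{2} = - \frac{7}{2} + \frac{z - \frac{17}{16}}{2} = - \frac{7}{2} + \frac{- \frac{17}{16} + z}{2} = - \frac{7}{2} + \left(- \frac{17}{32} + \frac{z}{2}\right) = - \frac{129}{32} + \frac{z}{2}$)
$\frac{1}{a{\left(\sqrt{-11 - 3 \left(-5 + 1\right)} \right)} + 63013} = \frac{1}{\left(- \frac{129}{32} + \frac{\sqrt{-11 - 3 \left(-5 + 1\right)}}{2}\right) + 63013} = \frac{1}{\left(- \frac{129}{32} + \frac{\sqrt{-11 - -12}}{2}\right) + 63013} = \frac{1}{\left(- \frac{129}{32} + \frac{\sqrt{-11 + 12}}{2}\right) + 63013} = \frac{1}{\left(- \frac{129}{32} + \frac{\sqrt{1}}{2}\right) + 63013} = \frac{1}{\left(- \frac{129}{32} + \frac{1}{2} \cdot 1\right) + 63013} = \frac{1}{\left(- \frac{129}{32} + \frac{1}{2}\right) + 63013} = \frac{1}{- \frac{113}{32} + 63013} = \frac{1}{\frac{2016303}{32}} = \frac{32}{2016303}$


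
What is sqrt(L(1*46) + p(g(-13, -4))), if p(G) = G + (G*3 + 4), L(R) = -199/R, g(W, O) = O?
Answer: I*sqrt(34546)/46 ≈ 4.0406*I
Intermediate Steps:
p(G) = 4 + 4*G (p(G) = G + (3*G + 4) = G + (4 + 3*G) = 4 + 4*G)
sqrt(L(1*46) + p(g(-13, -4))) = sqrt(-199/(1*46) + (4 + 4*(-4))) = sqrt(-199/46 + (4 - 16)) = sqrt(-199*1/46 - 12) = sqrt(-199/46 - 12) = sqrt(-751/46) = I*sqrt(34546)/46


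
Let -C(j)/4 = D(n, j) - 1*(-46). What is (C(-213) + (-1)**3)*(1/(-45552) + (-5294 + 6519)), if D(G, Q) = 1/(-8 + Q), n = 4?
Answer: -760402938773/3355664 ≈ -2.2660e+5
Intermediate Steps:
C(j) = -184 - 4/(-8 + j) (C(j) = -4*(1/(-8 + j) - 1*(-46)) = -4*(1/(-8 + j) + 46) = -4*(46 + 1/(-8 + j)) = -184 - 4/(-8 + j))
(C(-213) + (-1)**3)*(1/(-45552) + (-5294 + 6519)) = (4*(367 - 46*(-213))/(-8 - 213) + (-1)**3)*(1/(-45552) + (-5294 + 6519)) = (4*(367 + 9798)/(-221) - 1)*(-1/45552 + 1225) = (4*(-1/221)*10165 - 1)*(55801199/45552) = (-40660/221 - 1)*(55801199/45552) = -40881/221*55801199/45552 = -760402938773/3355664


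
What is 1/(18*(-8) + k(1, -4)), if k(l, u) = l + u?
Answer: -1/147 ≈ -0.0068027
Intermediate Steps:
1/(18*(-8) + k(1, -4)) = 1/(18*(-8) + (1 - 4)) = 1/(-144 - 3) = 1/(-147) = -1/147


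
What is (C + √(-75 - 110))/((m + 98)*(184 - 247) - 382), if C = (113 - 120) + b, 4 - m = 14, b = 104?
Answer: -97/5926 - I*√185/5926 ≈ -0.016369 - 0.0022952*I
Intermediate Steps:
m = -10 (m = 4 - 1*14 = 4 - 14 = -10)
C = 97 (C = (113 - 120) + 104 = -7 + 104 = 97)
(C + √(-75 - 110))/((m + 98)*(184 - 247) - 382) = (97 + √(-75 - 110))/((-10 + 98)*(184 - 247) - 382) = (97 + √(-185))/(88*(-63) - 382) = (97 + I*√185)/(-5544 - 382) = (97 + I*√185)/(-5926) = (97 + I*√185)*(-1/5926) = -97/5926 - I*√185/5926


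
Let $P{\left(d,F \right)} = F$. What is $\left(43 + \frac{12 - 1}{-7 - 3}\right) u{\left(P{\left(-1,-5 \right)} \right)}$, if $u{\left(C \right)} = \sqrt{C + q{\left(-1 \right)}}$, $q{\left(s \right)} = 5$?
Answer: $0$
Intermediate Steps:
$u{\left(C \right)} = \sqrt{5 + C}$ ($u{\left(C \right)} = \sqrt{C + 5} = \sqrt{5 + C}$)
$\left(43 + \frac{12 - 1}{-7 - 3}\right) u{\left(P{\left(-1,-5 \right)} \right)} = \left(43 + \frac{12 - 1}{-7 - 3}\right) \sqrt{5 - 5} = \left(43 + \frac{11}{-10}\right) \sqrt{0} = \left(43 + 11 \left(- \frac{1}{10}\right)\right) 0 = \left(43 - \frac{11}{10}\right) 0 = \frac{419}{10} \cdot 0 = 0$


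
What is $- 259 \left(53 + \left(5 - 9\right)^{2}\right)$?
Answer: $-17871$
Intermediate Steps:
$- 259 \left(53 + \left(5 - 9\right)^{2}\right) = - 259 \left(53 + \left(-4\right)^{2}\right) = - 259 \left(53 + 16\right) = \left(-259\right) 69 = -17871$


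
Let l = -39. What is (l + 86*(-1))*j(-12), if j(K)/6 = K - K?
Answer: 0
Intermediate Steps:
j(K) = 0 (j(K) = 6*(K - K) = 6*0 = 0)
(l + 86*(-1))*j(-12) = (-39 + 86*(-1))*0 = (-39 - 86)*0 = -125*0 = 0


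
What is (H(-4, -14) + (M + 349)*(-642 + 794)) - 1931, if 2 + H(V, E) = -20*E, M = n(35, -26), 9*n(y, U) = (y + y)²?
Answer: 1207355/9 ≈ 1.3415e+5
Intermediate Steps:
n(y, U) = 4*y²/9 (n(y, U) = (y + y)²/9 = (2*y)²/9 = (4*y²)/9 = 4*y²/9)
M = 4900/9 (M = (4/9)*35² = (4/9)*1225 = 4900/9 ≈ 544.44)
H(V, E) = -2 - 20*E
(H(-4, -14) + (M + 349)*(-642 + 794)) - 1931 = ((-2 - 20*(-14)) + (4900/9 + 349)*(-642 + 794)) - 1931 = ((-2 + 280) + (8041/9)*152) - 1931 = (278 + 1222232/9) - 1931 = 1224734/9 - 1931 = 1207355/9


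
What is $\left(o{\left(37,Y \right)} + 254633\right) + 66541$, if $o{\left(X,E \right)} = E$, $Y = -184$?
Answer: $320990$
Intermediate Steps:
$\left(o{\left(37,Y \right)} + 254633\right) + 66541 = \left(-184 + 254633\right) + 66541 = 254449 + 66541 = 320990$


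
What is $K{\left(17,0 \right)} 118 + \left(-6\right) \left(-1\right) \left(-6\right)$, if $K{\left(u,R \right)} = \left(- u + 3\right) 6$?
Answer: $-9948$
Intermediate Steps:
$K{\left(u,R \right)} = 18 - 6 u$ ($K{\left(u,R \right)} = \left(3 - u\right) 6 = 18 - 6 u$)
$K{\left(17,0 \right)} 118 + \left(-6\right) \left(-1\right) \left(-6\right) = \left(18 - 102\right) 118 + \left(-6\right) \left(-1\right) \left(-6\right) = \left(18 - 102\right) 118 + 6 \left(-6\right) = \left(-84\right) 118 - 36 = -9912 - 36 = -9948$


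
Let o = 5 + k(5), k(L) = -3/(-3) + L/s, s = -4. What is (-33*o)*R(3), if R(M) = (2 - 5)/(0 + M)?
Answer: 627/4 ≈ 156.75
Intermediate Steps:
R(M) = -3/M
k(L) = 1 - L/4 (k(L) = -3/(-3) + L/(-4) = -3*(-⅓) + L*(-¼) = 1 - L/4)
o = 19/4 (o = 5 + (1 - ¼*5) = 5 + (1 - 5/4) = 5 - ¼ = 19/4 ≈ 4.7500)
(-33*o)*R(3) = (-33*19/4)*(-3/3) = -(-1881)/(4*3) = -627/4*(-1) = 627/4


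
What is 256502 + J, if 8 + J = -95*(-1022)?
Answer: 353584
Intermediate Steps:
J = 97082 (J = -8 - 95*(-1022) = -8 + 97090 = 97082)
256502 + J = 256502 + 97082 = 353584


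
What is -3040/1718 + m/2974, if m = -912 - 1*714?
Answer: -2958607/1277333 ≈ -2.3162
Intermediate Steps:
m = -1626 (m = -912 - 714 = -1626)
-3040/1718 + m/2974 = -3040/1718 - 1626/2974 = -3040*1/1718 - 1626*1/2974 = -1520/859 - 813/1487 = -2958607/1277333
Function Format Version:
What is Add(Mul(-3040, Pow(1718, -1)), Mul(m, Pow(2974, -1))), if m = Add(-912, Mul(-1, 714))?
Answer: Rational(-2958607, 1277333) ≈ -2.3162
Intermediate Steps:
m = -1626 (m = Add(-912, -714) = -1626)
Add(Mul(-3040, Pow(1718, -1)), Mul(m, Pow(2974, -1))) = Add(Mul(-3040, Pow(1718, -1)), Mul(-1626, Pow(2974, -1))) = Add(Mul(-3040, Rational(1, 1718)), Mul(-1626, Rational(1, 2974))) = Add(Rational(-1520, 859), Rational(-813, 1487)) = Rational(-2958607, 1277333)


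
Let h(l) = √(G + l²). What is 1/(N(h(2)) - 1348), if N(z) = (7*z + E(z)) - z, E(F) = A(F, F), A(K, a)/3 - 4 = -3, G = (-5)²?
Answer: -1345/1807981 - 6*√29/1807981 ≈ -0.00076179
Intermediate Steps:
G = 25
A(K, a) = 3 (A(K, a) = 12 + 3*(-3) = 12 - 9 = 3)
E(F) = 3
h(l) = √(25 + l²)
N(z) = 3 + 6*z (N(z) = (7*z + 3) - z = (3 + 7*z) - z = 3 + 6*z)
1/(N(h(2)) - 1348) = 1/((3 + 6*√(25 + 2²)) - 1348) = 1/((3 + 6*√(25 + 4)) - 1348) = 1/((3 + 6*√29) - 1348) = 1/(-1345 + 6*√29)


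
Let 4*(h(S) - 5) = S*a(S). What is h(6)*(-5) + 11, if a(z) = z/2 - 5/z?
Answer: -121/4 ≈ -30.250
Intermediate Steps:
a(z) = z/2 - 5/z (a(z) = z*(½) - 5/z = z/2 - 5/z)
h(S) = 5 + S*(S/2 - 5/S)/4 (h(S) = 5 + (S*(S/2 - 5/S))/4 = 5 + S*(S/2 - 5/S)/4)
h(6)*(-5) + 11 = (15/4 + (⅛)*6²)*(-5) + 11 = (15/4 + (⅛)*36)*(-5) + 11 = (15/4 + 9/2)*(-5) + 11 = (33/4)*(-5) + 11 = -165/4 + 11 = -121/4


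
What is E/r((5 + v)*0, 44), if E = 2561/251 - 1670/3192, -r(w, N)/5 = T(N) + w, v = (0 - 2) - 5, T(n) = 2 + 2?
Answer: -3877771/8011920 ≈ -0.48400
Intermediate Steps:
T(n) = 4
v = -7 (v = -2 - 5 = -7)
r(w, N) = -20 - 5*w (r(w, N) = -5*(4 + w) = -20 - 5*w)
E = 3877771/400596 (E = 2561*(1/251) - 1670*1/3192 = 2561/251 - 835/1596 = 3877771/400596 ≈ 9.6800)
E/r((5 + v)*0, 44) = 3877771/(400596*(-20 - 5*(5 - 7)*0)) = 3877771/(400596*(-20 - (-10)*0)) = 3877771/(400596*(-20 - 5*0)) = 3877771/(400596*(-20 + 0)) = (3877771/400596)/(-20) = (3877771/400596)*(-1/20) = -3877771/8011920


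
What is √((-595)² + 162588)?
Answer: √516613 ≈ 718.76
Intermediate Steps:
√((-595)² + 162588) = √(354025 + 162588) = √516613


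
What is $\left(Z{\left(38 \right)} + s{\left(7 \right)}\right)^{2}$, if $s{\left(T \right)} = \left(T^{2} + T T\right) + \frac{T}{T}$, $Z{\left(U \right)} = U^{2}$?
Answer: $2380849$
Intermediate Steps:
$s{\left(T \right)} = 1 + 2 T^{2}$ ($s{\left(T \right)} = \left(T^{2} + T^{2}\right) + 1 = 2 T^{2} + 1 = 1 + 2 T^{2}$)
$\left(Z{\left(38 \right)} + s{\left(7 \right)}\right)^{2} = \left(38^{2} + \left(1 + 2 \cdot 7^{2}\right)\right)^{2} = \left(1444 + \left(1 + 2 \cdot 49\right)\right)^{2} = \left(1444 + \left(1 + 98\right)\right)^{2} = \left(1444 + 99\right)^{2} = 1543^{2} = 2380849$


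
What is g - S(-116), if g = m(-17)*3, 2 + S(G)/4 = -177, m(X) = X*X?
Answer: 1583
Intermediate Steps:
m(X) = X²
S(G) = -716 (S(G) = -8 + 4*(-177) = -8 - 708 = -716)
g = 867 (g = (-17)²*3 = 289*3 = 867)
g - S(-116) = 867 - 1*(-716) = 867 + 716 = 1583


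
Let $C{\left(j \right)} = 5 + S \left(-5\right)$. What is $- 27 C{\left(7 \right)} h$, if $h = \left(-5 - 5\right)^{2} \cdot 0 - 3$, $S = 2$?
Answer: $-405$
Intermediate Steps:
$C{\left(j \right)} = -5$ ($C{\left(j \right)} = 5 + 2 \left(-5\right) = 5 - 10 = -5$)
$h = -3$ ($h = \left(-10\right)^{2} \cdot 0 - 3 = 100 \cdot 0 - 3 = 0 - 3 = -3$)
$- 27 C{\left(7 \right)} h = \left(-27\right) \left(-5\right) \left(-3\right) = 135 \left(-3\right) = -405$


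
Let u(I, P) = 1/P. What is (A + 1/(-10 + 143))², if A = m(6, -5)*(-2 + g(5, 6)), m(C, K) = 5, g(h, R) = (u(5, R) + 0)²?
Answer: 2225858041/22924944 ≈ 97.093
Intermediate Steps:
g(h, R) = R⁻² (g(h, R) = (1/R + 0)² = (1/R)² = R⁻²)
A = -355/36 (A = 5*(-2 + 6⁻²) = 5*(-2 + 1/36) = 5*(-71/36) = -355/36 ≈ -9.8611)
(A + 1/(-10 + 143))² = (-355/36 + 1/(-10 + 143))² = (-355/36 + 1/133)² = (-47179/4788)² = 2225858041/22924944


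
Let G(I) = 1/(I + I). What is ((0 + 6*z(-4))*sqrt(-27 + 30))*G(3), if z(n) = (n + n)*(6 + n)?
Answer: -16*sqrt(3) ≈ -27.713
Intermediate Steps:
G(I) = 1/(2*I)
z(n) = 2*n*(6 + n) (z(n) = (2*n)*(6 + n) = 2*n*(6 + n))
((0 + 6*z(-4))*sqrt(-27 + 30))*G(3) = ((0 + 6*(2*(-4)*(6 - 4)))*sqrt(-27 + 30))*((1/2)/3) = ((0 + 6*(2*(-4)*2))*sqrt(3))*((1/2)*(1/3)) = ((0 + 6*(-16))*sqrt(3))*(1/6) = ((0 - 96)*sqrt(3))*(1/6) = -96*sqrt(3)*(1/6) = -16*sqrt(3)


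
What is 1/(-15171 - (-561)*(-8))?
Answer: -1/19659 ≈ -5.0867e-5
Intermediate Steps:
1/(-15171 - (-561)*(-8)) = 1/(-15171 - 187*24) = 1/(-15171 - 4488) = 1/(-19659) = -1/19659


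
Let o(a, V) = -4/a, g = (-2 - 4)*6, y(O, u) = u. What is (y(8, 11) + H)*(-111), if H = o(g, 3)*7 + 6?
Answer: -5920/3 ≈ -1973.3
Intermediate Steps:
g = -36 (g = -6*6 = -36)
H = 61/9 (H = -4/(-36)*7 + 6 = -4*(-1/36)*7 + 6 = (1/9)*7 + 6 = 7/9 + 6 = 61/9 ≈ 6.7778)
(y(8, 11) + H)*(-111) = (11 + 61/9)*(-111) = (160/9)*(-111) = -5920/3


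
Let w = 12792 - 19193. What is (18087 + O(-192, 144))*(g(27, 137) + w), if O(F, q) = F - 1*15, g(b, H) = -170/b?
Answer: -1031062120/9 ≈ -1.1456e+8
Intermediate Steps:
O(F, q) = -15 + F (O(F, q) = F - 15 = -15 + F)
w = -6401
(18087 + O(-192, 144))*(g(27, 137) + w) = (18087 + (-15 - 192))*(-170/27 - 6401) = (18087 - 207)*(-170*1/27 - 6401) = 17880*(-170/27 - 6401) = 17880*(-172997/27) = -1031062120/9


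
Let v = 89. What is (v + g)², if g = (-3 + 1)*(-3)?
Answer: 9025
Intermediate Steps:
g = 6 (g = -2*(-3) = 6)
(v + g)² = (89 + 6)² = 95² = 9025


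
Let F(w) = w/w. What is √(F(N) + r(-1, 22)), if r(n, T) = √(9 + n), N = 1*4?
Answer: √(1 + 2*√2) ≈ 1.9566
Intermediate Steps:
N = 4
F(w) = 1
√(F(N) + r(-1, 22)) = √(1 + √(9 - 1)) = √(1 + √8) = √(1 + 2*√2)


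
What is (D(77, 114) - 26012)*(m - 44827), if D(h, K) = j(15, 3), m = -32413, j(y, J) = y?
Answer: 2008008280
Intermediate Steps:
D(h, K) = 15
(D(77, 114) - 26012)*(m - 44827) = (15 - 26012)*(-32413 - 44827) = -25997*(-77240) = 2008008280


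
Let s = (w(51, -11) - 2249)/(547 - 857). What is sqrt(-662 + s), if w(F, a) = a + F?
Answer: I*sqrt(62933410)/310 ≈ 25.591*I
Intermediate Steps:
w(F, a) = F + a
s = 2209/310 (s = ((51 - 11) - 2249)/(547 - 857) = (40 - 2249)/(-310) = -2209*(-1/310) = 2209/310 ≈ 7.1258)
sqrt(-662 + s) = sqrt(-662 + 2209/310) = sqrt(-203011/310) = I*sqrt(62933410)/310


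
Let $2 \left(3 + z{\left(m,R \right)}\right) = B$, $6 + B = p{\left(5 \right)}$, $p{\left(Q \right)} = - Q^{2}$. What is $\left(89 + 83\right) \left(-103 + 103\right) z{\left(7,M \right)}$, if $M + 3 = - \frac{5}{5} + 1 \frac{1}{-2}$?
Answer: $0$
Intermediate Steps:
$M = - \frac{9}{2}$ ($M = -3 + \left(- \frac{5}{5} + 1 \frac{1}{-2}\right) = -3 + \left(\left(-5\right) \frac{1}{5} + 1 \left(- \frac{1}{2}\right)\right) = -3 - \frac{3}{2} = - \frac{9}{2} \approx -4.5$)
$B = -31$ ($B = -6 - 5^{2} = -6 - 25 = -31$)
$z{\left(m,R \right)} = - \frac{37}{2}$ ($z{\left(m,R \right)} = -3 + \frac{1}{2} \left(-31\right) = -3 - \frac{31}{2} = - \frac{37}{2}$)
$\left(89 + 83\right) \left(-103 + 103\right) z{\left(7,M \right)} = \left(89 + 83\right) \left(-103 + 103\right) \left(- \frac{37}{2}\right) = 172 \cdot 0 \left(- \frac{37}{2}\right) = 0 \left(- \frac{37}{2}\right) = 0$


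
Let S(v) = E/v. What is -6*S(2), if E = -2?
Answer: 6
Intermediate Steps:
S(v) = -2/v
-6*S(2) = -(-12)/2 = -6*(-1) = 6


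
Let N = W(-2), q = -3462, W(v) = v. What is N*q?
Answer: 6924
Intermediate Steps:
N = -2
N*q = -2*(-3462) = 6924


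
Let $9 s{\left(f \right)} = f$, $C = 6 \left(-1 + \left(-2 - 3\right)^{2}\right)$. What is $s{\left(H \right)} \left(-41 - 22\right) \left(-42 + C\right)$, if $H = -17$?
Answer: $12138$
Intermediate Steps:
$C = 144$ ($C = 6 \left(-1 + \left(-5\right)^{2}\right) = 6 \left(-1 + 25\right) = 6 \cdot 24 = 144$)
$s{\left(f \right)} = \frac{f}{9}$
$s{\left(H \right)} \left(-41 - 22\right) \left(-42 + C\right) = \frac{1}{9} \left(-17\right) \left(-41 - 22\right) \left(-42 + 144\right) = - \frac{17 \left(\left(-63\right) 102\right)}{9} = \left(- \frac{17}{9}\right) \left(-6426\right) = 12138$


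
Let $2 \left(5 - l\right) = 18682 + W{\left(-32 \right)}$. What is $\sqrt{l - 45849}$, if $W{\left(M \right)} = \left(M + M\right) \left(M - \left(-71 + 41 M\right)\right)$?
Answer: $i \sqrt{11953} \approx 109.33 i$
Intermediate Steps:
$W{\left(M \right)} = 2 M \left(71 - 40 M\right)$ ($W{\left(M \right)} = 2 M \left(M - \left(-71 + 41 M\right)\right) = 2 M \left(71 - 40 M\right)$)
$l = 33896$ ($l = 5 - \frac{18682 + 2 \left(-32\right) \left(71 - -1280\right)}{2} = 5 - \frac{18682 + 2 \left(-32\right) \left(71 + 1280\right)}{2} = 5 - \frac{18682 + 2 \left(-32\right) 1351}{2} = 5 - \frac{18682 - 86464}{2} = 5 - -33891 = 5 + 33891 = 33896$)
$\sqrt{l - 45849} = \sqrt{33896 - 45849} = \sqrt{-11953} = i \sqrt{11953}$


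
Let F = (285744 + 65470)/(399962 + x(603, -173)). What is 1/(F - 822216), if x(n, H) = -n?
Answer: -399359/328359008330 ≈ -1.2162e-6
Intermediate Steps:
F = 351214/399359 (F = (285744 + 65470)/(399962 - 1*603) = 351214/(399962 - 603) = 351214/399359 ≈ 0.87944)
1/(F - 822216) = 1/(351214/399359 - 822216) = 1/(-328359008330/399359) = -399359/328359008330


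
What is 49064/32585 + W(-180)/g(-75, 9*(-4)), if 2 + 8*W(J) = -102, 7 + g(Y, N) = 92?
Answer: 749367/553945 ≈ 1.3528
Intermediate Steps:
g(Y, N) = 85 (g(Y, N) = -7 + 92 = 85)
W(J) = -13 (W(J) = -1/4 + (1/8)*(-102) = -1/4 - 51/4 = -13)
49064/32585 + W(-180)/g(-75, 9*(-4)) = 49064/32585 - 13/85 = 749367/553945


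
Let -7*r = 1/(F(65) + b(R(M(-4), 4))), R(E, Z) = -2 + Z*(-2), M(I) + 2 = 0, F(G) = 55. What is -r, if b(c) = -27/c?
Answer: 10/4039 ≈ 0.0024759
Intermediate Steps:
M(I) = -2 (M(I) = -2 + 0 = -2)
R(E, Z) = -2 - 2*Z
r = -10/4039 (r = -1/(7*(55 - 27/(-2 - 2*4))) = -1/(7*(55 - 27/(-2 - 8))) = -1/(7*(55 - 27/(-10))) = -1/(7*(55 - 27*(-⅒))) = -1/(7*(55 + 27/10)) = -1/(7*577/10) = -⅐*10/577 = -10/4039 ≈ -0.0024759)
-r = -1*(-10/4039) = 10/4039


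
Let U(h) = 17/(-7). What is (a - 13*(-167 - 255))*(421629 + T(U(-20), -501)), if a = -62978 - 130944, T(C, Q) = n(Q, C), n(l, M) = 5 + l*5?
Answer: -78978992244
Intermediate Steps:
U(h) = -17/7 (U(h) = 17*(-⅐) = -17/7)
n(l, M) = 5 + 5*l
T(C, Q) = 5 + 5*Q
a = -193922
(a - 13*(-167 - 255))*(421629 + T(U(-20), -501)) = (-193922 - 13*(-167 - 255))*(421629 + (5 + 5*(-501))) = (-193922 - 13*(-422))*(421629 + (5 - 2505)) = (-193922 + 5486)*(421629 - 2500) = -188436*419129 = -78978992244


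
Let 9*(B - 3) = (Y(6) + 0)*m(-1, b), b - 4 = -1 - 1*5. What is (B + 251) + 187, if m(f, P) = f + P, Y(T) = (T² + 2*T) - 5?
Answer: 1280/3 ≈ 426.67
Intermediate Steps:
Y(T) = -5 + T² + 2*T
b = -2 (b = 4 + (-1 - 1*5) = 4 + (-1 - 5) = 4 - 6 = -2)
m(f, P) = P + f
B = -34/3 (B = 3 + (((-5 + 6² + 2*6) + 0)*(-2 - 1))/9 = 3 + (((-5 + 36 + 12) + 0)*(-3))/9 = 3 + ((43 + 0)*(-3))/9 = 3 + (43*(-3))/9 = 3 + (⅑)*(-129) = 3 - 43/3 = -34/3 ≈ -11.333)
(B + 251) + 187 = (-34/3 + 251) + 187 = 719/3 + 187 = 1280/3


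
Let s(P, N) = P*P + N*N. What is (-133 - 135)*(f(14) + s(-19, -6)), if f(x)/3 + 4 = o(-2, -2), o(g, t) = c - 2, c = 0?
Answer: -101572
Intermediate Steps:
s(P, N) = N² + P² (s(P, N) = P² + N² = N² + P²)
o(g, t) = -2 (o(g, t) = 0 - 2 = -2)
f(x) = -18 (f(x) = -12 + 3*(-2) = -12 - 6 = -18)
(-133 - 135)*(f(14) + s(-19, -6)) = (-133 - 135)*(-18 + ((-6)² + (-19)²)) = -268*(-18 + (36 + 361)) = -268*(-18 + 397) = -268*379 = -101572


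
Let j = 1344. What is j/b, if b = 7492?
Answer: 336/1873 ≈ 0.17939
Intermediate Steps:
j/b = 1344/7492 = 1344*(1/7492) = 336/1873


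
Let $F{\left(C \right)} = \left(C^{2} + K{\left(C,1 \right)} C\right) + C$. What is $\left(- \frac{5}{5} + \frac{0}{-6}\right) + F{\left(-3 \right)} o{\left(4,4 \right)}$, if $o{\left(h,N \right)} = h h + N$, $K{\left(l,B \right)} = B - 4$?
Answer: $299$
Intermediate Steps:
$K{\left(l,B \right)} = -4 + B$ ($K{\left(l,B \right)} = B - 4 = -4 + B$)
$o{\left(h,N \right)} = N + h^{2}$ ($o{\left(h,N \right)} = h^{2} + N = N + h^{2}$)
$F{\left(C \right)} = C^{2} - 2 C$ ($F{\left(C \right)} = \left(C^{2} + \left(-4 + 1\right) C\right) + C = \left(C^{2} - 3 C\right) + C = C^{2} - 2 C$)
$\left(- \frac{5}{5} + \frac{0}{-6}\right) + F{\left(-3 \right)} o{\left(4,4 \right)} = \left(- \frac{5}{5} + \frac{0}{-6}\right) + - 3 \left(-2 - 3\right) \left(4 + 4^{2}\right) = \left(\left(-5\right) \frac{1}{5} + 0 \left(- \frac{1}{6}\right)\right) + \left(-3\right) \left(-5\right) \left(4 + 16\right) = \left(-1 + 0\right) + 15 \cdot 20 = -1 + 300 = 299$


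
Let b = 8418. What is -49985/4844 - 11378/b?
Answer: -237944381/20388396 ≈ -11.671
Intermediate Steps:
-49985/4844 - 11378/b = -49985/4844 - 11378/8418 = -49985*1/4844 - 11378*1/8418 = -49985/4844 - 5689/4209 = -237944381/20388396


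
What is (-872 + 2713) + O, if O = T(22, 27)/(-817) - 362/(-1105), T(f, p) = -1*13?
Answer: 1662337304/902785 ≈ 1841.3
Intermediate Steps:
T(f, p) = -13
O = 310119/902785 (O = -13/(-817) - 362/(-1105) = -13*(-1/817) - 362*(-1/1105) = 13/817 + 362/1105 = 310119/902785 ≈ 0.34351)
(-872 + 2713) + O = (-872 + 2713) + 310119/902785 = 1841 + 310119/902785 = 1662337304/902785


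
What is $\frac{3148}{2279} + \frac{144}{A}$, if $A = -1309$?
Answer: $\frac{3792556}{2983211} \approx 1.2713$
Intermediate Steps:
$\frac{3148}{2279} + \frac{144}{A} = \frac{3148}{2279} + \frac{144}{-1309} = 3148 \cdot \frac{1}{2279} + 144 \left(- \frac{1}{1309}\right) = \frac{3148}{2279} - \frac{144}{1309} = \frac{3792556}{2983211}$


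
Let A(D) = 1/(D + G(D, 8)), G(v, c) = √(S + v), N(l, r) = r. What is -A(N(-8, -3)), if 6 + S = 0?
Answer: ⅙ + I/6 ≈ 0.16667 + 0.16667*I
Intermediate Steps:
S = -6 (S = -6 + 0 = -6)
G(v, c) = √(-6 + v)
A(D) = 1/(D + √(-6 + D))
-A(N(-8, -3)) = -1/(-3 + √(-6 - 3)) = -1/(-3 + √(-9)) = -1/(-3 + 3*I) = -(-3 - 3*I)/18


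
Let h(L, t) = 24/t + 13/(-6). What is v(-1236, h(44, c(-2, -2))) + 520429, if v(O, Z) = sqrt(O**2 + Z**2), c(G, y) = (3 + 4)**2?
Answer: 520429 + 13*sqrt(781350145)/294 ≈ 5.2167e+5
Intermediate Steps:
c(G, y) = 49 (c(G, y) = 7**2 = 49)
h(L, t) = -13/6 + 24/t (h(L, t) = 24/t + 13*(-1/6) = 24/t - 13/6 = -13/6 + 24/t)
v(-1236, h(44, c(-2, -2))) + 520429 = sqrt((-1236)**2 + (-13/6 + 24/49)**2) + 520429 = sqrt(1527696 + (-13/6 + 24*(1/49))**2) + 520429 = sqrt(1527696 + (-13/6 + 24/49)**2) + 520429 = sqrt(1527696 + (-493/294)**2) + 520429 = sqrt(1527696 + 243049/86436) + 520429 = sqrt(132048174505/86436) + 520429 = 13*sqrt(781350145)/294 + 520429 = 520429 + 13*sqrt(781350145)/294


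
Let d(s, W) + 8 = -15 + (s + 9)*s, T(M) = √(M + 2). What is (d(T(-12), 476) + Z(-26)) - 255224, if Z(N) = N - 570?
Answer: -255853 + 9*I*√10 ≈ -2.5585e+5 + 28.461*I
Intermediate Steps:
T(M) = √(2 + M)
d(s, W) = -23 + s*(9 + s) (d(s, W) = -8 + (-15 + (s + 9)*s) = -8 + (-15 + (9 + s)*s) = -8 + (-15 + s*(9 + s)) = -23 + s*(9 + s))
Z(N) = -570 + N
(d(T(-12), 476) + Z(-26)) - 255224 = ((-23 + (√(2 - 12))² + 9*√(2 - 12)) + (-570 - 26)) - 255224 = ((-23 + (√(-10))² + 9*√(-10)) - 596) - 255224 = ((-23 + (I*√10)² + 9*(I*√10)) - 596) - 255224 = ((-23 - 10 + 9*I*√10) - 596) - 255224 = ((-33 + 9*I*√10) - 596) - 255224 = (-629 + 9*I*√10) - 255224 = -255853 + 9*I*√10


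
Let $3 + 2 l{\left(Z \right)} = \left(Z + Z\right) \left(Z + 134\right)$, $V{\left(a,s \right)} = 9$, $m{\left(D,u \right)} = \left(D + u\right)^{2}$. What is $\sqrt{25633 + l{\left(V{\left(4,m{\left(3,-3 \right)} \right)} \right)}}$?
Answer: $\frac{\sqrt{107674}}{2} \approx 164.07$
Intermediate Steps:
$l{\left(Z \right)} = - \frac{3}{2} + Z \left(134 + Z\right)$ ($l{\left(Z \right)} = - \frac{3}{2} + \frac{\left(Z + Z\right) \left(Z + 134\right)}{2} = - \frac{3}{2} + \frac{2 Z \left(134 + Z\right)}{2} = - \frac{3}{2} + Z \left(134 + Z\right)$)
$\sqrt{25633 + l{\left(V{\left(4,m{\left(3,-3 \right)} \right)} \right)}} = \sqrt{25633 + \left(- \frac{3}{2} + 9^{2} + 134 \cdot 9\right)} = \sqrt{25633 + \left(- \frac{3}{2} + 81 + 1206\right)} = \sqrt{25633 + \frac{2571}{2}} = \sqrt{\frac{53837}{2}} = \frac{\sqrt{107674}}{2}$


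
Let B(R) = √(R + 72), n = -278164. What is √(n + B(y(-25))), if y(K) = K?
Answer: √(-278164 + √47) ≈ 527.41*I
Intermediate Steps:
B(R) = √(72 + R)
√(n + B(y(-25))) = √(-278164 + √(72 - 25)) = √(-278164 + √47)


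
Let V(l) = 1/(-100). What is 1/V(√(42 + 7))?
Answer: -100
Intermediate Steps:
V(l) = -1/100
1/V(√(42 + 7)) = 1/(-1/100) = -100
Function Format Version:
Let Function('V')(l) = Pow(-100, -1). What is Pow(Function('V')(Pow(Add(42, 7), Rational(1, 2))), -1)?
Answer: -100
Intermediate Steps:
Function('V')(l) = Rational(-1, 100)
Pow(Function('V')(Pow(Add(42, 7), Rational(1, 2))), -1) = Pow(Rational(-1, 100), -1) = -100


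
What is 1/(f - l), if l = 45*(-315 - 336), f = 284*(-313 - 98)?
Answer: -1/87429 ≈ -1.1438e-5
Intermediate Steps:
f = -116724 (f = 284*(-411) = -116724)
l = -29295 (l = 45*(-651) = -29295)
1/(f - l) = 1/(-116724 - 1*(-29295)) = 1/(-116724 + 29295) = 1/(-87429) = -1/87429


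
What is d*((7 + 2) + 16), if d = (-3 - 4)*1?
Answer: -175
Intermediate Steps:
d = -7 (d = -7*1 = -7)
d*((7 + 2) + 16) = -7*((7 + 2) + 16) = -7*(9 + 16) = -7*25 = -175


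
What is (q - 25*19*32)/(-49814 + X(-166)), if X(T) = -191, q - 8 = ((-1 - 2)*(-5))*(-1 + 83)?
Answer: 13962/50005 ≈ 0.27921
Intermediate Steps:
q = 1238 (q = 8 + ((-1 - 2)*(-5))*(-1 + 83) = 8 - 3*(-5)*82 = 8 + 15*82 = 8 + 1230 = 1238)
(q - 25*19*32)/(-49814 + X(-166)) = (1238 - 25*19*32)/(-49814 - 191) = (1238 - 475*32)/(-50005) = (1238 - 15200)*(-1/50005) = -13962*(-1/50005) = 13962/50005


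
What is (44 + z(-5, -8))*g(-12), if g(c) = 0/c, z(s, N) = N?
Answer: 0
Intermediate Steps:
g(c) = 0
(44 + z(-5, -8))*g(-12) = (44 - 8)*0 = 36*0 = 0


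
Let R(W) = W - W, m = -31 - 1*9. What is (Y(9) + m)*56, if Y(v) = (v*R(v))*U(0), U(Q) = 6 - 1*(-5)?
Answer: -2240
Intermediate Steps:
m = -40 (m = -31 - 9 = -40)
R(W) = 0
U(Q) = 11 (U(Q) = 6 + 5 = 11)
Y(v) = 0 (Y(v) = (v*0)*11 = 0*11 = 0)
(Y(9) + m)*56 = (0 - 40)*56 = -40*56 = -2240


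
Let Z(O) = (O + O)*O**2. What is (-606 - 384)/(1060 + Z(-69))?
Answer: 495/327979 ≈ 0.0015092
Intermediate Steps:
Z(O) = 2*O**3 (Z(O) = (2*O)*O**2 = 2*O**3)
(-606 - 384)/(1060 + Z(-69)) = (-606 - 384)/(1060 + 2*(-69)**3) = -990/(1060 + 2*(-328509)) = -990/(1060 - 657018) = -990/(-655958) = -990*(-1/655958) = 495/327979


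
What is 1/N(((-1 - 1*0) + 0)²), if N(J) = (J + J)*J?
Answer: ½ ≈ 0.50000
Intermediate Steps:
N(J) = 2*J² (N(J) = (2*J)*J = 2*J²)
1/N(((-1 - 1*0) + 0)²) = 1/(2*(((-1 - 1*0) + 0)²)²) = 1/(2*(((-1 + 0) + 0)²)²) = 1/(2*((-1 + 0)²)²) = 1/(2*((-1)²)²) = 1/(2*1²) = 1/(2*1) = 1/2 = ½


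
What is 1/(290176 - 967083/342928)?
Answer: 342928/99508508245 ≈ 3.4462e-6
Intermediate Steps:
1/(290176 - 967083/342928) = 1/(99508508245/342928) = 342928/99508508245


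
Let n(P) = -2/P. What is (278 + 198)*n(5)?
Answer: -952/5 ≈ -190.40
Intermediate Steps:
(278 + 198)*n(5) = (278 + 198)*(-2/5) = 476*(-2*1/5) = 476*(-2/5) = -952/5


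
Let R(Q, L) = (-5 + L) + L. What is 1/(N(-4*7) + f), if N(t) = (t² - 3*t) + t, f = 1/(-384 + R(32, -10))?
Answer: 409/343559 ≈ 0.0011905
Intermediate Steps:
R(Q, L) = -5 + 2*L
f = -1/409 (f = 1/(-384 + (-5 + 2*(-10))) = 1/(-384 + (-5 - 20)) = 1/(-384 - 25) = 1/(-409) = -1/409 ≈ -0.0024450)
N(t) = t² - 2*t
1/(N(-4*7) + f) = 1/((-4*7)*(-2 - 4*7) - 1/409) = 1/(-28*(-2 - 28) - 1/409) = 1/(-28*(-30) - 1/409) = 1/(840 - 1/409) = 1/(343559/409) = 409/343559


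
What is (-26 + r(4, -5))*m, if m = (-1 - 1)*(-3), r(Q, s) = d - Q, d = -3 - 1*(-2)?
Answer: -186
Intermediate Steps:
d = -1 (d = -3 + 2 = -1)
r(Q, s) = -1 - Q
m = 6 (m = -2*(-3) = 6)
(-26 + r(4, -5))*m = (-26 + (-1 - 1*4))*6 = (-26 + (-1 - 4))*6 = (-26 - 5)*6 = -31*6 = -186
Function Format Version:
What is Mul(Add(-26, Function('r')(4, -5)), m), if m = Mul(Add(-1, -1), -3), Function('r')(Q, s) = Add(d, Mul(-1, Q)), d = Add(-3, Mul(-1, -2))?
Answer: -186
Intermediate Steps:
d = -1 (d = Add(-3, 2) = -1)
Function('r')(Q, s) = Add(-1, Mul(-1, Q))
m = 6 (m = Mul(-2, -3) = 6)
Mul(Add(-26, Function('r')(4, -5)), m) = Mul(Add(-26, Add(-1, Mul(-1, 4))), 6) = Mul(Add(-26, Add(-1, -4)), 6) = Mul(Add(-26, -5), 6) = Mul(-31, 6) = -186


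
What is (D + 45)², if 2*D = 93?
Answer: 33489/4 ≈ 8372.3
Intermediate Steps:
D = 93/2 (D = (½)*93 = 93/2 ≈ 46.500)
(D + 45)² = (93/2 + 45)² = (183/2)² = 33489/4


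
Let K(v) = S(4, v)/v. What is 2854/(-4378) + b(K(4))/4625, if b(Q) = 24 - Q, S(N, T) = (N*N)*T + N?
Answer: -6584552/10124125 ≈ -0.65038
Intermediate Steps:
S(N, T) = N + T*N² (S(N, T) = N²*T + N = T*N² + N = N + T*N²)
K(v) = (4 + 16*v)/v (K(v) = (4*(1 + 4*v))/v = (4 + 16*v)/v)
2854/(-4378) + b(K(4))/4625 = 2854/(-4378) + (24 - (16 + 4/4))/4625 = 2854*(-1/4378) + (24 - (16 + 4*(¼)))*(1/4625) = -1427/2189 + (24 - (16 + 1))*(1/4625) = -1427/2189 + (24 - 1*17)*(1/4625) = -1427/2189 + (24 - 17)*(1/4625) = -1427/2189 + 7*(1/4625) = -1427/2189 + 7/4625 = -6584552/10124125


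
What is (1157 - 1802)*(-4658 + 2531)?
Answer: 1371915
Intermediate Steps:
(1157 - 1802)*(-4658 + 2531) = -645*(-2127) = 1371915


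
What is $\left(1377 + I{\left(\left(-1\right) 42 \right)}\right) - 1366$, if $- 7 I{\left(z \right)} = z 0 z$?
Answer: $11$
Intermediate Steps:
$I{\left(z \right)} = 0$ ($I{\left(z \right)} = - \frac{z 0 z}{7} = - \frac{0 z}{7} = \left(- \frac{1}{7}\right) 0 = 0$)
$\left(1377 + I{\left(\left(-1\right) 42 \right)}\right) - 1366 = \left(1377 + 0\right) - 1366 = 1377 - 1366 = 11$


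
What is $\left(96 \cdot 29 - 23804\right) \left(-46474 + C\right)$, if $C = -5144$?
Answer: $1085010360$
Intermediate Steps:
$\left(96 \cdot 29 - 23804\right) \left(-46474 + C\right) = \left(96 \cdot 29 - 23804\right) \left(-46474 - 5144\right) = \left(2784 - 23804\right) \left(-51618\right) = \left(-21020\right) \left(-51618\right) = 1085010360$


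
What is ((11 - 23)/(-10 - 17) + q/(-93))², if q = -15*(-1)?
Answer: 6241/77841 ≈ 0.080176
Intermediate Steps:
q = 15
((11 - 23)/(-10 - 17) + q/(-93))² = ((11 - 23)/(-10 - 17) + 15/(-93))² = (-12/(-27) + 15*(-1/93))² = (-12*(-1/27) - 5/31)² = (4/9 - 5/31)² = (79/279)² = 6241/77841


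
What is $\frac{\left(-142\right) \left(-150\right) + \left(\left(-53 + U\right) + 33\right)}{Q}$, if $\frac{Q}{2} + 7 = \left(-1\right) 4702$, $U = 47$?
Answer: $- \frac{21327}{9418} \approx -2.2645$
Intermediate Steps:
$Q = -9418$ ($Q = -14 + 2 \left(\left(-1\right) 4702\right) = -14 + 2 \left(-4702\right) = -14 - 9404 = -9418$)
$\frac{\left(-142\right) \left(-150\right) + \left(\left(-53 + U\right) + 33\right)}{Q} = \frac{\left(-142\right) \left(-150\right) + \left(\left(-53 + 47\right) + 33\right)}{-9418} = \left(21300 + \left(-6 + 33\right)\right) \left(- \frac{1}{9418}\right) = \left(21300 + 27\right) \left(- \frac{1}{9418}\right) = 21327 \left(- \frac{1}{9418}\right) = - \frac{21327}{9418}$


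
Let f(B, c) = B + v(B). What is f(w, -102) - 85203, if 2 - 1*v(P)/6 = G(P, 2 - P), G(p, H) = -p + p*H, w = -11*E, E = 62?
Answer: 2708963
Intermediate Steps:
w = -682 (w = -11*62 = -682)
G(p, H) = -p + H*p
v(P) = 12 - 6*P*(1 - P) (v(P) = 12 - 6*P*(-1 + (2 - P)) = 12 - 6*P*(1 - P))
f(B, c) = 12 + B + 6*B*(-1 + B) (f(B, c) = B + (12 + 6*B*(-1 + B)) = 12 + B + 6*B*(-1 + B))
f(w, -102) - 85203 = (12 - 682 + 6*(-682)*(-1 - 682)) - 85203 = (12 - 682 + 6*(-682)*(-683)) - 85203 = (12 - 682 + 2794836) - 85203 = 2794166 - 85203 = 2708963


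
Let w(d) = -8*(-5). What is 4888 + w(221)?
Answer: 4928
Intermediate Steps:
w(d) = 40
4888 + w(221) = 4888 + 40 = 4928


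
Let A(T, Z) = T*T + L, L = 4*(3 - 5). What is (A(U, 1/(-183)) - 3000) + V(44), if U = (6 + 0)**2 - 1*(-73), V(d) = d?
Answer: 8917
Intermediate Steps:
L = -8 (L = 4*(-2) = -8)
U = 109 (U = 6**2 + 73 = 36 + 73 = 109)
A(T, Z) = -8 + T**2 (A(T, Z) = T*T - 8 = T**2 - 8 = -8 + T**2)
(A(U, 1/(-183)) - 3000) + V(44) = ((-8 + 109**2) - 3000) + 44 = ((-8 + 11881) - 3000) + 44 = (11873 - 3000) + 44 = 8873 + 44 = 8917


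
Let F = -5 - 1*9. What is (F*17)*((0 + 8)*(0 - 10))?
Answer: 19040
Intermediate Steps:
F = -14 (F = -5 - 9 = -14)
(F*17)*((0 + 8)*(0 - 10)) = (-14*17)*((0 + 8)*(0 - 10)) = -1904*(-10) = -238*(-80) = 19040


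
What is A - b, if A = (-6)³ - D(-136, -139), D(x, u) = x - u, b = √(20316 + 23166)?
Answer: -219 - √43482 ≈ -427.52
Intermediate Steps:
b = √43482 ≈ 208.52
A = -219 (A = (-6)³ - (-136 - 1*(-139)) = -216 - (-136 + 139) = -216 - 1*3 = -216 - 3 = -219)
A - b = -219 - √43482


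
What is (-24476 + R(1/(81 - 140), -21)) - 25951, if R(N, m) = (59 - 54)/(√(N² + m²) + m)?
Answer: 315078 + 295*√1535122 ≈ 6.8058e+5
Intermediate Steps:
R(N, m) = 5/(m + √(N² + m²))
(-24476 + R(1/(81 - 140), -21)) - 25951 = (-24476 + 5/(-21 + √((1/(81 - 140))² + (-21)²))) - 25951 = (-24476 + 5/(-21 + √((1/(-59))² + 441))) - 25951 = (-24476 + 5/(-21 + √((-1/59)² + 441))) - 25951 = (-24476 + 5/(-21 + √(1/3481 + 441))) - 25951 = (-24476 + 5/(-21 + √(1535122/3481))) - 25951 = (-24476 + 5/(-21 + √1535122/59)) - 25951 = -50427 + 5/(-21 + √1535122/59)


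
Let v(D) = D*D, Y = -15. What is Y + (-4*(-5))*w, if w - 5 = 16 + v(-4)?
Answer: 725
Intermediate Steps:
v(D) = D**2
w = 37 (w = 5 + (16 + (-4)**2) = 5 + (16 + 16) = 5 + 32 = 37)
Y + (-4*(-5))*w = -15 - 4*(-5)*37 = -15 + 20*37 = -15 + 740 = 725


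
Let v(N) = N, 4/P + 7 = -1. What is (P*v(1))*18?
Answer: -9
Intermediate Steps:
P = -1/2 (P = 4/(-7 - 1) = 4/(-8) = 4*(-1/8) = -1/2 ≈ -0.50000)
(P*v(1))*18 = -1/2*1*18 = -1/2*18 = -9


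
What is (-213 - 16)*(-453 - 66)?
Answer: 118851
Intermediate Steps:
(-213 - 16)*(-453 - 66) = -229*(-519) = 118851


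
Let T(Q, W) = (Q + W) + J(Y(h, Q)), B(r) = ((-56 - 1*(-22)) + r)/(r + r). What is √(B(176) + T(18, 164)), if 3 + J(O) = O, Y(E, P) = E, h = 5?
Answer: √357005/44 ≈ 13.580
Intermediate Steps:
J(O) = -3 + O
B(r) = (-34 + r)/(2*r) (B(r) = ((-56 + 22) + r)/((2*r)) = (-34 + r)*(1/(2*r)) = (-34 + r)/(2*r))
T(Q, W) = 2 + Q + W (T(Q, W) = (Q + W) + (-3 + 5) = (Q + W) + 2 = 2 + Q + W)
√(B(176) + T(18, 164)) = √((½)*(-34 + 176)/176 + (2 + 18 + 164)) = √((½)*(1/176)*142 + 184) = √(71/176 + 184) = √(32455/176) = √357005/44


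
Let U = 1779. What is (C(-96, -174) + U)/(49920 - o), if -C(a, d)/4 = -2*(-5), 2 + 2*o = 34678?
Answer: 1739/32582 ≈ 0.053373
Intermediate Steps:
o = 17338 (o = -1 + (1/2)*34678 = -1 + 17339 = 17338)
C(a, d) = -40 (C(a, d) = -(-8)*(-5) = -4*10 = -40)
(C(-96, -174) + U)/(49920 - o) = (-40 + 1779)/(49920 - 1*17338) = 1739/(49920 - 17338) = 1739/32582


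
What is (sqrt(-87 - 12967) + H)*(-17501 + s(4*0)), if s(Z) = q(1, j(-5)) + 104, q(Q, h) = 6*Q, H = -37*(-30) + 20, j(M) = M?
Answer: -19651830 - 17391*I*sqrt(13054) ≈ -1.9652e+7 - 1.987e+6*I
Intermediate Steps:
H = 1130 (H = 1110 + 20 = 1130)
s(Z) = 110 (s(Z) = 6*1 + 104 = 6 + 104 = 110)
(sqrt(-87 - 12967) + H)*(-17501 + s(4*0)) = (sqrt(-87 - 12967) + 1130)*(-17501 + 110) = (sqrt(-13054) + 1130)*(-17391) = (I*sqrt(13054) + 1130)*(-17391) = (1130 + I*sqrt(13054))*(-17391) = -19651830 - 17391*I*sqrt(13054)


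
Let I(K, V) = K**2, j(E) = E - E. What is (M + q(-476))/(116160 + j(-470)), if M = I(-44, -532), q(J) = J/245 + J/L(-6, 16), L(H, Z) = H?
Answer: 105703/6098400 ≈ 0.017333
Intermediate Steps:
j(E) = 0
q(J) = -239*J/1470 (q(J) = J/245 + J/(-6) = J*(1/245) + J*(-1/6) = J/245 - J/6 = -239*J/1470)
M = 1936 (M = (-44)**2 = 1936)
(M + q(-476))/(116160 + j(-470)) = (1936 - 239/1470*(-476))/(116160 + 0) = (1936 + 8126/105)/116160 = (211406/105)*(1/116160) = 105703/6098400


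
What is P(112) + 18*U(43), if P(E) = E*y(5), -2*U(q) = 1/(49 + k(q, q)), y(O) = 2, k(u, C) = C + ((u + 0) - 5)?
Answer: 29111/130 ≈ 223.93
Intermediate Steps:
k(u, C) = -5 + C + u (k(u, C) = C + (u - 5) = C + (-5 + u) = -5 + C + u)
U(q) = -1/(2*(44 + 2*q)) (U(q) = -1/(2*(49 + (-5 + q + q))) = -1/(2*(49 + (-5 + 2*q))) = -1/(2*(44 + 2*q)))
P(E) = 2*E (P(E) = E*2 = 2*E)
P(112) + 18*U(43) = 2*112 + 18*(-1/(88 + 4*43)) = 224 + 18*(-1/(88 + 172)) = 224 + 18*(-1/260) = 224 - 9/130 = 29111/130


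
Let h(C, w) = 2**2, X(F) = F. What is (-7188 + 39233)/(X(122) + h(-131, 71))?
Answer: 32045/126 ≈ 254.33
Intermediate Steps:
h(C, w) = 4
(-7188 + 39233)/(X(122) + h(-131, 71)) = (-7188 + 39233)/(122 + 4) = 32045/126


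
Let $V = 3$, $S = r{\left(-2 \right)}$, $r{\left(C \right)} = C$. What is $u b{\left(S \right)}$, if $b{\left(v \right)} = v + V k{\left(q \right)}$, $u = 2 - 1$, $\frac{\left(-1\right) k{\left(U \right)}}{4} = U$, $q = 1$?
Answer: $-14$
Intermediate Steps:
$S = -2$
$k{\left(U \right)} = - 4 U$
$u = 1$ ($u = 2 - 1 = 1$)
$b{\left(v \right)} = -12 + v$ ($b{\left(v \right)} = v + 3 \left(\left(-4\right) 1\right) = v + 3 \left(-4\right) = v - 12 = -12 + v$)
$u b{\left(S \right)} = 1 \left(-12 - 2\right) = 1 \left(-14\right) = -14$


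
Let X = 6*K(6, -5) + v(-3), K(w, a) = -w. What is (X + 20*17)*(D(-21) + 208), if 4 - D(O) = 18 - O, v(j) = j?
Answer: 52073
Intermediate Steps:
X = -39 (X = 6*(-1*6) - 3 = 6*(-6) - 3 = -36 - 3 = -39)
D(O) = -14 + O (D(O) = 4 - (18 - O) = 4 + (-18 + O) = -14 + O)
(X + 20*17)*(D(-21) + 208) = (-39 + 20*17)*((-14 - 21) + 208) = (-39 + 340)*(-35 + 208) = 301*173 = 52073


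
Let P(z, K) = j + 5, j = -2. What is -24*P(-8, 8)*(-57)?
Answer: 4104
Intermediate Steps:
P(z, K) = 3 (P(z, K) = -2 + 5 = 3)
-24*P(-8, 8)*(-57) = -24*3*(-57) = -72*(-57) = 4104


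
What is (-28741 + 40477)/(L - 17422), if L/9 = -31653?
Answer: -11736/302299 ≈ -0.038822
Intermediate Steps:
L = -284877 (L = 9*(-31653) = -284877)
(-28741 + 40477)/(L - 17422) = (-28741 + 40477)/(-284877 - 17422) = 11736/(-302299) = 11736*(-1/302299) = -11736/302299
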